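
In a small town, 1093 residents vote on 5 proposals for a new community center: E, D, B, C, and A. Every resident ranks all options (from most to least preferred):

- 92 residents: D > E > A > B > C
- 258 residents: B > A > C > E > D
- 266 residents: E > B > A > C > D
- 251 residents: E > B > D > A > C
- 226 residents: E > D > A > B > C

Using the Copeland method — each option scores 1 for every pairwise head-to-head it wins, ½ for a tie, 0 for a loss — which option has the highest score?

E: beats D, B, C, and A → score 4.
D: beats C and A; loses to E and B → score 2.
B: beats D, C, and A; loses to E → score 3.
C: loses to E, D, B, and A → score 0.
A: beats C; loses to E, D, and B → score 1.
E has the best pairwise record.

E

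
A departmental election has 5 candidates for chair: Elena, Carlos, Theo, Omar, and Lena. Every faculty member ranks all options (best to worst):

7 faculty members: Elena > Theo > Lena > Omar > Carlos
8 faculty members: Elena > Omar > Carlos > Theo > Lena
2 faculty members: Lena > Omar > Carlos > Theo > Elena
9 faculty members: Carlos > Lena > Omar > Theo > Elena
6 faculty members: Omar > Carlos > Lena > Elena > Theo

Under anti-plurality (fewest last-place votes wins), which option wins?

Omar

Last-place votes: Elena 11, Carlos 7, Theo 6, Omar 0, Lena 8.
Omar is ranked last by the fewest voters, so Omar wins.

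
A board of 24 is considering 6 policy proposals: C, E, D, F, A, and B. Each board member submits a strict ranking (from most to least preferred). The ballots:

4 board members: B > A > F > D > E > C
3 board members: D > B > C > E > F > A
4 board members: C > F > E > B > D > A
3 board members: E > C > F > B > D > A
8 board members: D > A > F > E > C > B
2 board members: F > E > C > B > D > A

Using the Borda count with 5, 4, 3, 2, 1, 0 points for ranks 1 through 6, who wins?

F

C: 4·0 + 3·3 + 4·5 + 3·4 + 8·1 + 2·3 = 55
E: 4·1 + 3·2 + 4·3 + 3·5 + 8·2 + 2·4 = 61
D: 4·2 + 3·5 + 4·1 + 3·1 + 8·5 + 2·1 = 72
F: 4·3 + 3·1 + 4·4 + 3·3 + 8·3 + 2·5 = 74
A: 4·4 + 3·0 + 4·0 + 3·0 + 8·4 + 2·0 = 48
B: 4·5 + 3·4 + 4·2 + 3·2 + 8·0 + 2·2 = 50
F has the highest Borda score (74).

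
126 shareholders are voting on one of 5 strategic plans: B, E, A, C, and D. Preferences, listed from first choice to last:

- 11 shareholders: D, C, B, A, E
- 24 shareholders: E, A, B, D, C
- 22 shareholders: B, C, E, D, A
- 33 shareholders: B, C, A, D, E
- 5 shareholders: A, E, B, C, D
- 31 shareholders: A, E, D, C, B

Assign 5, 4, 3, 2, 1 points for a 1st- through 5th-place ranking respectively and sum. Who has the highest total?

B

B: 11·3 + 24·3 + 22·5 + 33·5 + 5·3 + 31·1 = 426
E: 11·1 + 24·5 + 22·3 + 33·1 + 5·4 + 31·4 = 374
A: 11·2 + 24·4 + 22·1 + 33·3 + 5·5 + 31·5 = 419
C: 11·4 + 24·1 + 22·4 + 33·4 + 5·2 + 31·2 = 360
D: 11·5 + 24·2 + 22·2 + 33·2 + 5·1 + 31·3 = 311
B has the highest Borda score (426).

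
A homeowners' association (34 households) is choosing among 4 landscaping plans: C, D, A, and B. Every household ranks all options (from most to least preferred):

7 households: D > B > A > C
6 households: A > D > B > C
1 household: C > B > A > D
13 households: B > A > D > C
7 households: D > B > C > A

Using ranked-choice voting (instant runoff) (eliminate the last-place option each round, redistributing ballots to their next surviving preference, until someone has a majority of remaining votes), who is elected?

D

Round 1: C 1, D 14, A 6, B 13. Eliminate C.
Round 2: D 14, A 6, B 14. Eliminate A.
Round 3: D 20, B 14. D has a majority.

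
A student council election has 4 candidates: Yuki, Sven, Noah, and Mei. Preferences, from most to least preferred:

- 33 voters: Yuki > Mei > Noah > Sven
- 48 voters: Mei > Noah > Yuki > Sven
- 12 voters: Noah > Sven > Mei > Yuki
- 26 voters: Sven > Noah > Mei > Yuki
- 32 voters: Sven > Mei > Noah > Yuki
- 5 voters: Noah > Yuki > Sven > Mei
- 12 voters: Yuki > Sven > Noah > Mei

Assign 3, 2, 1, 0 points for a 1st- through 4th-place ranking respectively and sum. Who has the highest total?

Mei

Yuki: 33·3 + 48·1 + 12·0 + 26·0 + 32·0 + 5·2 + 12·3 = 193
Sven: 33·0 + 48·0 + 12·2 + 26·3 + 32·3 + 5·1 + 12·2 = 227
Noah: 33·1 + 48·2 + 12·3 + 26·2 + 32·1 + 5·3 + 12·1 = 276
Mei: 33·2 + 48·3 + 12·1 + 26·1 + 32·2 + 5·0 + 12·0 = 312
Mei has the highest Borda score (312).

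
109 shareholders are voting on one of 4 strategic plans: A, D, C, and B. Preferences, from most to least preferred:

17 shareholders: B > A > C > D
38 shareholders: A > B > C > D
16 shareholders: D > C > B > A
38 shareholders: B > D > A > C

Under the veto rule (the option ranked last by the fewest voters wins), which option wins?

Last-place votes: A 16, D 55, C 38, B 0.
B is ranked last by the fewest voters, so B wins.

B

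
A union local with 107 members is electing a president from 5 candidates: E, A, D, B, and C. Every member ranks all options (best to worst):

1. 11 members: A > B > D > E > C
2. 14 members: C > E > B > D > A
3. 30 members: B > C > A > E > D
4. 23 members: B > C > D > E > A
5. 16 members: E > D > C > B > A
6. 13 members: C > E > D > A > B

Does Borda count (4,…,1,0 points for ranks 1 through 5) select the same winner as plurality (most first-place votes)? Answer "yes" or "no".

Borda — scores: E 209, A 117, D 156, B 289, C 299. Winner: C.
Plurality — first-place votes: E 16, A 11, D 0, B 53, C 27. Winner: B.
The two methods disagree.

no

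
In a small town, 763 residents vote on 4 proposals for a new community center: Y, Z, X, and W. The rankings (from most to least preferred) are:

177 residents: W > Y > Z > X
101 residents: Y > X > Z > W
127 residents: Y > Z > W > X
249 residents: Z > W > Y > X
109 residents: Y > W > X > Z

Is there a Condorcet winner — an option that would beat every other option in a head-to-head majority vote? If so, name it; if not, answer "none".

Checking pairwise contests:
W beats Y 426–337.
Y beats Z 514–249.
Y beats X 763–0.
Z beats W 477–286.
Every option loses at least one head-to-head, so there is no Condorcet winner.

none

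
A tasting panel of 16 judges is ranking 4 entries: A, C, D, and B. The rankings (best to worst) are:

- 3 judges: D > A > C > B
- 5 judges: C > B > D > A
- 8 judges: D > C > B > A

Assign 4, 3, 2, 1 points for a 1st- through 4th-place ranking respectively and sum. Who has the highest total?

A: 3·3 + 5·1 + 8·1 = 22
C: 3·2 + 5·4 + 8·3 = 50
D: 3·4 + 5·2 + 8·4 = 54
B: 3·1 + 5·3 + 8·2 = 34
D has the highest Borda score (54).

D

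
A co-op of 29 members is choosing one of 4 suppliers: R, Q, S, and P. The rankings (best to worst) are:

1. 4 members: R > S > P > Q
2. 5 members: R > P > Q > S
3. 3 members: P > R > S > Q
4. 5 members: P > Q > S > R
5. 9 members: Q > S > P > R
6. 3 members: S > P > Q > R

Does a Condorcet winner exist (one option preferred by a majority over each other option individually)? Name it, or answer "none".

Checking pairwise contests:
Q beats R 17–12.
P beats Q 20–9.
Q beats S 19–10.
S beats P 16–13.
Every option loses at least one head-to-head, so there is no Condorcet winner.

none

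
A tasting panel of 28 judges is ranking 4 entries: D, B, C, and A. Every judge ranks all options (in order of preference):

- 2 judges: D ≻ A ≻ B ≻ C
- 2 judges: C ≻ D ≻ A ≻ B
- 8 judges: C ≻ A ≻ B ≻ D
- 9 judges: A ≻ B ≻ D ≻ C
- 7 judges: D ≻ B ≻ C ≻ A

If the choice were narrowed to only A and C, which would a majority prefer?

Voters preferring A to C: 11; preferring C to A: 17.
C wins the head-to-head.

C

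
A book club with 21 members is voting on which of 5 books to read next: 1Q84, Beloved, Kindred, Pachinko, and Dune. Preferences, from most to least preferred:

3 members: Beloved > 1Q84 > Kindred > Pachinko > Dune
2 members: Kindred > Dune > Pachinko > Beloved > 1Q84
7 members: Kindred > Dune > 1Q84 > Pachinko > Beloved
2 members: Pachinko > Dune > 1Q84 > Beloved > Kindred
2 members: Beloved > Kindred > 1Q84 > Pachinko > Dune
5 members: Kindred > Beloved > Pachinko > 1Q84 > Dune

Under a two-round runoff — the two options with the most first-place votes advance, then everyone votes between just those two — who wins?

Kindred

Round 1 first-place votes: 1Q84 0, Beloved 5, Kindred 14, Pachinko 2, Dune 0.
Kindred and Beloved advance.
Runoff: Kindred is preferred to Beloved by 14 voters; Beloved by 7.
Kindred wins the runoff.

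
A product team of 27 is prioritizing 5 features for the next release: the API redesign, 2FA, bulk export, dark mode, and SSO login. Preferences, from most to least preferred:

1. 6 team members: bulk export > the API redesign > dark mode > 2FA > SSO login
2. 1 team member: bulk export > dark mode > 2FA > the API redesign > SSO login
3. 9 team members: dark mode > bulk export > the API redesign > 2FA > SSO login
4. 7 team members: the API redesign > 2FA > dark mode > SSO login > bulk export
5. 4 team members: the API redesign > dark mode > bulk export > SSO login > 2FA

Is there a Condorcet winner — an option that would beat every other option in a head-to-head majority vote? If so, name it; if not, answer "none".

Checking pairwise contests:
bulk export beats the API redesign 16–11.
the API redesign beats 2FA 26–1.
dark mode beats bulk export 20–7.
the API redesign beats dark mode 17–10.
the API redesign beats SSO login 27–0.
Every option loses at least one head-to-head, so there is no Condorcet winner.

none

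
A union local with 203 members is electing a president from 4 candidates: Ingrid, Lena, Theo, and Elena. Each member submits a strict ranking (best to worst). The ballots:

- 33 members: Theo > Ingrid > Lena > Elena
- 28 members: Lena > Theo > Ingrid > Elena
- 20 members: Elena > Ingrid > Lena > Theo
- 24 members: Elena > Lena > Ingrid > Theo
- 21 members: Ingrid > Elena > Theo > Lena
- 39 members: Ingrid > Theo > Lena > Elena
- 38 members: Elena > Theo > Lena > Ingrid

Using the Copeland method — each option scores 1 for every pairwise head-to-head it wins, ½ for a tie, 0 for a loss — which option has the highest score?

Ingrid: beats Lena, Theo, and Elena → score 3.
Lena: loses to Ingrid, Theo, and Elena → score 0.
Theo: beats Lena; loses to Ingrid and Elena → score 1.
Elena: beats Lena and Theo; loses to Ingrid → score 2.
Ingrid has the best pairwise record.

Ingrid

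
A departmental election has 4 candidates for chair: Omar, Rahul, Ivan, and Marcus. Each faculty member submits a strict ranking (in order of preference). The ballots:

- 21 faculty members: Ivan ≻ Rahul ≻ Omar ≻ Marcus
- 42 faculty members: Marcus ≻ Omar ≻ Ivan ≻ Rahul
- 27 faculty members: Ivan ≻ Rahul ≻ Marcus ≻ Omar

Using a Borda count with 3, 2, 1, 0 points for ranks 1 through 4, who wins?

Ivan

Omar: 21·1 + 42·2 + 27·0 = 105
Rahul: 21·2 + 42·0 + 27·2 = 96
Ivan: 21·3 + 42·1 + 27·3 = 186
Marcus: 21·0 + 42·3 + 27·1 = 153
Ivan has the highest Borda score (186).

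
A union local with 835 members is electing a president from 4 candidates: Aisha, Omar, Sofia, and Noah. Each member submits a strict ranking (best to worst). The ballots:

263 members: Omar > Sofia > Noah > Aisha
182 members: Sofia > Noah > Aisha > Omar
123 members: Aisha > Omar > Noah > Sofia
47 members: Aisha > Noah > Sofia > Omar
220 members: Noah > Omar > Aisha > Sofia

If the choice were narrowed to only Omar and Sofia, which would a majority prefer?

Voters preferring Omar to Sofia: 606; preferring Sofia to Omar: 229.
Omar wins the head-to-head.

Omar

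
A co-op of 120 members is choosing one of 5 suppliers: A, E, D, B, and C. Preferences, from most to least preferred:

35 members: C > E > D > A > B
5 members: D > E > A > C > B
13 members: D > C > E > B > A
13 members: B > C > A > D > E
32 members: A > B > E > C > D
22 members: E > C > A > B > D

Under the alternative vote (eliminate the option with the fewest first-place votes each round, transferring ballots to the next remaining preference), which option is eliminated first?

Round 1: A 32, E 22, D 18, B 13, C 35. Eliminate B.

B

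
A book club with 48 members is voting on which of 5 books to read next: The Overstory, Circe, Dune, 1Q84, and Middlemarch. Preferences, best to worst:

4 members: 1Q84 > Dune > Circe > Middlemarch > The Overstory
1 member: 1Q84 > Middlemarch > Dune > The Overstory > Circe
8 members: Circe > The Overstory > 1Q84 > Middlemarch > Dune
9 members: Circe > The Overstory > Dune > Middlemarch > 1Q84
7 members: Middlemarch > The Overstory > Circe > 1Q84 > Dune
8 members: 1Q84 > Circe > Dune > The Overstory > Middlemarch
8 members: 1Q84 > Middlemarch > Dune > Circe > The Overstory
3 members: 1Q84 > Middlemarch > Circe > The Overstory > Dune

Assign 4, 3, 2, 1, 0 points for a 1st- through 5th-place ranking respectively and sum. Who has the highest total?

The Overstory: 4·0 + 1·1 + 8·3 + 9·3 + 7·3 + 8·1 + 8·0 + 3·1 = 84
Circe: 4·2 + 1·0 + 8·4 + 9·4 + 7·2 + 8·3 + 8·1 + 3·2 = 128
Dune: 4·3 + 1·2 + 8·0 + 9·2 + 7·0 + 8·2 + 8·2 + 3·0 = 64
1Q84: 4·4 + 1·4 + 8·2 + 9·0 + 7·1 + 8·4 + 8·4 + 3·4 = 119
Middlemarch: 4·1 + 1·3 + 8·1 + 9·1 + 7·4 + 8·0 + 8·3 + 3·3 = 85
Circe has the highest Borda score (128).

Circe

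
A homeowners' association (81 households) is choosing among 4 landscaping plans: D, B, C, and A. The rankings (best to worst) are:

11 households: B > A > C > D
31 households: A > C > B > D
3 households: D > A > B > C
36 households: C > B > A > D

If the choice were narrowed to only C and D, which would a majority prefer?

Voters preferring C to D: 78; preferring D to C: 3.
C wins the head-to-head.

C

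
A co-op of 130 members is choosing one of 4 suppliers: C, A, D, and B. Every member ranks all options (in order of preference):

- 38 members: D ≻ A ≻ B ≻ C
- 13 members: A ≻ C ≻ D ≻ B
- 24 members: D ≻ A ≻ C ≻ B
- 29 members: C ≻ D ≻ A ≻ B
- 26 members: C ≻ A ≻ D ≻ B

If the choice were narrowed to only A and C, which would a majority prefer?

A

Voters preferring A to C: 75; preferring C to A: 55.
A wins the head-to-head.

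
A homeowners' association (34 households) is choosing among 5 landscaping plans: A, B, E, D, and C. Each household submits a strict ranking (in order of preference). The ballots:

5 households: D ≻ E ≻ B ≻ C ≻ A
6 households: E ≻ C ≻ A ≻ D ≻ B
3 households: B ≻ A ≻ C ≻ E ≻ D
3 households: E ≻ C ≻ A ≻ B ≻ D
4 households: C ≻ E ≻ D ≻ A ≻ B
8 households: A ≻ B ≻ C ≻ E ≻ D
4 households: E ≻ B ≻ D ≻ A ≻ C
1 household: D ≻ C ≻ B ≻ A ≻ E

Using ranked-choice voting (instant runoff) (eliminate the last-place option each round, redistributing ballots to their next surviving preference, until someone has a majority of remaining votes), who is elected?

E

Round 1: A 8, B 3, E 13, D 6, C 4. Eliminate B.
Round 2: A 11, E 13, D 6, C 4. Eliminate C.
Round 3: A 11, E 17, D 6. Eliminate D.
Round 4: A 12, E 22. E has a majority.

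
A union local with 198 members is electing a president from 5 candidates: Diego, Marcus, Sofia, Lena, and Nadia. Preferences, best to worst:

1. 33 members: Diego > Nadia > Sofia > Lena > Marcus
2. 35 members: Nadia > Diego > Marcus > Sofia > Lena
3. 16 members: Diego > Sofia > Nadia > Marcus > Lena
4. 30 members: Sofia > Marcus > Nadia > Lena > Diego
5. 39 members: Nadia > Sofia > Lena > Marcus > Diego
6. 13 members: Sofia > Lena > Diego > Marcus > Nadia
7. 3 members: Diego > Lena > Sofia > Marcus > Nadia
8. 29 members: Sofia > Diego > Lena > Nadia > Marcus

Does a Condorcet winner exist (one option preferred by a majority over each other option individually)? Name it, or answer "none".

Nadia

Nadia vs Diego: 104–94 for Nadia.
Nadia vs Marcus: 152–46 for Nadia.
Nadia vs Sofia: 107–91 for Nadia.
Nadia vs Lena: 153–45 for Nadia.
Nadia beats every other option head-to-head.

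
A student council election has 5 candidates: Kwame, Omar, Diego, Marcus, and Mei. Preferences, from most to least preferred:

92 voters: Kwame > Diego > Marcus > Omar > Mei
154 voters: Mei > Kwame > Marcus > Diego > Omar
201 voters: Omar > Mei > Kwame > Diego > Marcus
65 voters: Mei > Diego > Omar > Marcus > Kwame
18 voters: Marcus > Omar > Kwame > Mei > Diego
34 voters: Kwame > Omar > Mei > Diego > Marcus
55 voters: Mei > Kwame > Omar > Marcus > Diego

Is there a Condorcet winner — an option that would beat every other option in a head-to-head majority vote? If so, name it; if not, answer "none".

Checking pairwise contests:
Mei beats Kwame 475–144.
Kwame beats Omar 335–284.
Kwame beats Diego 554–65.
Kwame beats Marcus 536–83.
Omar beats Mei 345–274.
Every option loses at least one head-to-head, so there is no Condorcet winner.

none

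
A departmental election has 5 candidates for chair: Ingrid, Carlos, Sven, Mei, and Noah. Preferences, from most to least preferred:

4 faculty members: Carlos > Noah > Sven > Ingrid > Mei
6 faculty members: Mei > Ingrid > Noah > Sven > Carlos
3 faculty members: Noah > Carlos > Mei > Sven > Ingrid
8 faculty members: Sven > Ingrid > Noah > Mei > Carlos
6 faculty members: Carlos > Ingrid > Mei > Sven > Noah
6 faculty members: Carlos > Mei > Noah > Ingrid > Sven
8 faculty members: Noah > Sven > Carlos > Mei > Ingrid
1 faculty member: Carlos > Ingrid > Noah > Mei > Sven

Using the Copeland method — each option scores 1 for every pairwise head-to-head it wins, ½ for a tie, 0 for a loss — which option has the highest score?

Ingrid: ties Noah; loses to Carlos, Sven, and Mei → score 0.5.
Carlos: beats Ingrid and Mei; loses to Sven and Noah → score 2.
Sven: beats Ingrid and Carlos; loses to Mei and Noah → score 2.
Mei: beats Ingrid and Sven; loses to Carlos and Noah → score 2.
Noah: beats Carlos, Sven, and Mei; ties Ingrid → score 3.5.
Noah has the best pairwise record.

Noah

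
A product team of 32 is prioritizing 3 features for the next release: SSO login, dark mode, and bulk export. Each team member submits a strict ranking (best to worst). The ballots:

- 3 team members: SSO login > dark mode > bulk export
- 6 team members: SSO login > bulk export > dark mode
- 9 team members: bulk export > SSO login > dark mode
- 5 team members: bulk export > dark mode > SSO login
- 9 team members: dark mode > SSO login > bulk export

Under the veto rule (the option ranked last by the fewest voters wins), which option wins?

Last-place votes: SSO login 5, dark mode 15, bulk export 12.
SSO login is ranked last by the fewest voters, so SSO login wins.

SSO login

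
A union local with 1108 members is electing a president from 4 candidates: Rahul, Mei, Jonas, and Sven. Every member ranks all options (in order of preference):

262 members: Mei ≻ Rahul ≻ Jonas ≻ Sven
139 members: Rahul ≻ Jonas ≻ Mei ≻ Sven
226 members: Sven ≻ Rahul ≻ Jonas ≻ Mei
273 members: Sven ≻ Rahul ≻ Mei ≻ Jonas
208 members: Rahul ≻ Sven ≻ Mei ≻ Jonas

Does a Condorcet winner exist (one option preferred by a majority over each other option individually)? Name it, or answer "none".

Rahul vs Mei: 846–262 for Rahul.
Rahul vs Jonas: 1108–0 for Rahul.
Rahul vs Sven: 609–499 for Rahul.
Rahul beats every other option head-to-head.

Rahul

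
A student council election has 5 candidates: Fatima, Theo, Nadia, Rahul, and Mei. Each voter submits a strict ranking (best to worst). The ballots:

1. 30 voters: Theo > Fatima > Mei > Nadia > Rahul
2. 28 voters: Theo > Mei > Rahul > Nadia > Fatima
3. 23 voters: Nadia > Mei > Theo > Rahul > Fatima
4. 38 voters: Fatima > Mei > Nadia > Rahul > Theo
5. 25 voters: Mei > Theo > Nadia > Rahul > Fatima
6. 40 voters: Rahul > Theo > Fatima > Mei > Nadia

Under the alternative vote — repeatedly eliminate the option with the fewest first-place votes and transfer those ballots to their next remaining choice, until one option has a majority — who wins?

Theo

Round 1: Fatima 38, Theo 58, Nadia 23, Rahul 40, Mei 25. Eliminate Nadia.
Round 2: Fatima 38, Theo 58, Rahul 40, Mei 48. Eliminate Fatima.
Round 3: Theo 58, Rahul 40, Mei 86. Eliminate Rahul.
Round 4: Theo 98, Mei 86. Theo has a majority.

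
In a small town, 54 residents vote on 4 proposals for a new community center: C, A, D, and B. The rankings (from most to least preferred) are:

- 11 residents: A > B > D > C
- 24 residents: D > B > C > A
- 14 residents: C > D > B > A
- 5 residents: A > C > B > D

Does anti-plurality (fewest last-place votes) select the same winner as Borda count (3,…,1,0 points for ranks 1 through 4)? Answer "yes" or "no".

no

Anti-plurality — last-place votes: C 11, A 38, D 5, B 0. Winner: B.
Borda — scores: C 76, A 48, D 111, B 89. Winner: D.
The two methods disagree.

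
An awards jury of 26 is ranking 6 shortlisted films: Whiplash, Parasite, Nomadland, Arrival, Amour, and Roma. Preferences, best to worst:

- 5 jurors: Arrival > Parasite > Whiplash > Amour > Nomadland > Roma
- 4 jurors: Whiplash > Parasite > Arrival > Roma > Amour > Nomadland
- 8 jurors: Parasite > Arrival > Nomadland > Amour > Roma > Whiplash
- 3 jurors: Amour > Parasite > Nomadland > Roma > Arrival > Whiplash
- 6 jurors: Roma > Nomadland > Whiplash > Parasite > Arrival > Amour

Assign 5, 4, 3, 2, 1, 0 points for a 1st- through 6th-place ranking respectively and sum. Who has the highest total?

Parasite

Whiplash: 5·3 + 4·5 + 8·0 + 3·0 + 6·3 = 53
Parasite: 5·4 + 4·4 + 8·5 + 3·4 + 6·2 = 100
Nomadland: 5·1 + 4·0 + 8·3 + 3·3 + 6·4 = 62
Arrival: 5·5 + 4·3 + 8·4 + 3·1 + 6·1 = 78
Amour: 5·2 + 4·1 + 8·2 + 3·5 + 6·0 = 45
Roma: 5·0 + 4·2 + 8·1 + 3·2 + 6·5 = 52
Parasite has the highest Borda score (100).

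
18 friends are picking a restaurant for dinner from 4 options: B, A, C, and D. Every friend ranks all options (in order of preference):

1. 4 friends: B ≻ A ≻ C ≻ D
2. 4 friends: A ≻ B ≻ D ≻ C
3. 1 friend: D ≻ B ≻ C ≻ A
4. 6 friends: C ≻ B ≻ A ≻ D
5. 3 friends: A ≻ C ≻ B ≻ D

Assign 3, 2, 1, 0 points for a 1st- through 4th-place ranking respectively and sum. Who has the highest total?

B: 4·3 + 4·2 + 1·2 + 6·2 + 3·1 = 37
A: 4·2 + 4·3 + 1·0 + 6·1 + 3·3 = 35
C: 4·1 + 4·0 + 1·1 + 6·3 + 3·2 = 29
D: 4·0 + 4·1 + 1·3 + 6·0 + 3·0 = 7
B has the highest Borda score (37).

B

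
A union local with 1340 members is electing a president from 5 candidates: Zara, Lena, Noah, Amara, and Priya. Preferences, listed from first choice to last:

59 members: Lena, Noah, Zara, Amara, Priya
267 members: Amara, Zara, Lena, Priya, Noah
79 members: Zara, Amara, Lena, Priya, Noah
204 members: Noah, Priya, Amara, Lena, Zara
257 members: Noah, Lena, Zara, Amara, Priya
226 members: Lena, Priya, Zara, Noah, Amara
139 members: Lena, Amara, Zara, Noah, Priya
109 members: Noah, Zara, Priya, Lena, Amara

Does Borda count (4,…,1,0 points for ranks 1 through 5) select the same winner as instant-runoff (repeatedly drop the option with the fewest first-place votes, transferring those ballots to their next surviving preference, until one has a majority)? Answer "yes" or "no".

Borda — scores: Zara 2806, Lena 3472, Noah 2822, Amara 2446, Priya 1854. Winner: Lena.
Instant-runoff — R1 Zara 79, Lena 424, Noah 570, Amara 267, Priya 0 (Priya out); R2 Zara 79, Lena 424, Noah 570, Amara 267 (Zara out); R3 Lena 424, Noah 570, Amara 346 (Amara out); R4 Lena 770, Noah 570 (Lena winner). Winner: Lena.
The two methods agree.

yes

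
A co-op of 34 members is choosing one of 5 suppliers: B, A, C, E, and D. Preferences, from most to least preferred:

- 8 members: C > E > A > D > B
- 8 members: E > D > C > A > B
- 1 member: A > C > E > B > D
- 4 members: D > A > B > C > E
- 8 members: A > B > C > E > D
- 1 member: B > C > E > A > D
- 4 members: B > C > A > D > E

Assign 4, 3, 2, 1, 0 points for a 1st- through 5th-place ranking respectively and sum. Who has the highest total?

B: 8·0 + 8·0 + 1·1 + 4·2 + 8·3 + 1·4 + 4·4 = 53
A: 8·2 + 8·1 + 1·4 + 4·3 + 8·4 + 1·1 + 4·2 = 81
C: 8·4 + 8·2 + 1·3 + 4·1 + 8·2 + 1·3 + 4·3 = 86
E: 8·3 + 8·4 + 1·2 + 4·0 + 8·1 + 1·2 + 4·0 = 68
D: 8·1 + 8·3 + 1·0 + 4·4 + 8·0 + 1·0 + 4·1 = 52
C has the highest Borda score (86).

C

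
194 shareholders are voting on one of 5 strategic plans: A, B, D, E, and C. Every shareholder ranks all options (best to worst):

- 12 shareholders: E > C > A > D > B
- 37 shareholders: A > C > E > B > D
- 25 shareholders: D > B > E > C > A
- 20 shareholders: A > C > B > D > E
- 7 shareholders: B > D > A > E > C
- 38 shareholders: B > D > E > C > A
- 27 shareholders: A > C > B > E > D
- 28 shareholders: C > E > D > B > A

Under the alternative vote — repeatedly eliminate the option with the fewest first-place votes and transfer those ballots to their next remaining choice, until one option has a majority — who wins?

B

Round 1: A 84, B 45, D 25, E 12, C 28. Eliminate E.
Round 2: A 84, B 45, D 25, C 40. Eliminate D.
Round 3: A 84, B 70, C 40. Eliminate C.
Round 4: A 96, B 98. B has a majority.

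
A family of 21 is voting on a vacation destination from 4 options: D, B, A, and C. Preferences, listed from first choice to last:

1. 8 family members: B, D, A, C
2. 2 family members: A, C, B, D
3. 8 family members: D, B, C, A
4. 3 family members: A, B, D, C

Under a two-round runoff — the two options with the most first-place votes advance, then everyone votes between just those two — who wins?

Round 1 first-place votes: D 8, B 8, A 5, C 0.
B and D advance.
Runoff: B is preferred to D by 13 voters; D by 8.
B wins the runoff.

B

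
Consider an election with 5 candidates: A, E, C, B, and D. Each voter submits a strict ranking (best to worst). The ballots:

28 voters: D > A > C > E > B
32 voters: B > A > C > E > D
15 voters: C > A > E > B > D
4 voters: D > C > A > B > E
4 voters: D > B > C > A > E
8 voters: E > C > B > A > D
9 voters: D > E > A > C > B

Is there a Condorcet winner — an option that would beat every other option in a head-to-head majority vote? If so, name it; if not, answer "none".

A vs E: 83–17 for A.
A vs C: 69–31 for A.
A vs B: 56–44 for A.
A vs D: 55–45 for A.
A beats every other option head-to-head.

A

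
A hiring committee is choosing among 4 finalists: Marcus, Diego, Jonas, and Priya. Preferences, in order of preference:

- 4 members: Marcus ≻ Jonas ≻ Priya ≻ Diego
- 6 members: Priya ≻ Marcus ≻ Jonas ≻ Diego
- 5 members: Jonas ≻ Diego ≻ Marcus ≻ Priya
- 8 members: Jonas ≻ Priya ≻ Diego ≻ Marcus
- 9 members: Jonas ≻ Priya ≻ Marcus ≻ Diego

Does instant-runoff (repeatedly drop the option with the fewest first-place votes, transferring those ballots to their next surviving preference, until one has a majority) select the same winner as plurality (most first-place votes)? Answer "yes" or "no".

yes

Instant-runoff — R1 Marcus 4, Diego 0, Jonas 22, Priya 6 (Jonas winner). Winner: Jonas.
Plurality — first-place votes: Marcus 4, Diego 0, Jonas 22, Priya 6. Winner: Jonas.
The two methods agree.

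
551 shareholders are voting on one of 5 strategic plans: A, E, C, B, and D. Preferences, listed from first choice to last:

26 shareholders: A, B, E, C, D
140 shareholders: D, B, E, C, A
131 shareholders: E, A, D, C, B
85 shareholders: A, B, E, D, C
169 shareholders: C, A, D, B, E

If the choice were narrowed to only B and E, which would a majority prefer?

Voters preferring B to E: 420; preferring E to B: 131.
B wins the head-to-head.

B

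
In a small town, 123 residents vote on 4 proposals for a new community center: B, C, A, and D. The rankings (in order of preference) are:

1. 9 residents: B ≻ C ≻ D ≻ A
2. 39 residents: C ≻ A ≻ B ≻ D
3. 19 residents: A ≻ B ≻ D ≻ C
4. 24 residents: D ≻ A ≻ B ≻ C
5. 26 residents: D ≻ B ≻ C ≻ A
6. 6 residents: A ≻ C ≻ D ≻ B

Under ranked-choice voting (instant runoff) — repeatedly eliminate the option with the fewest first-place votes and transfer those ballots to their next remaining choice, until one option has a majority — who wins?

D

Round 1: B 9, C 39, A 25, D 50. Eliminate B.
Round 2: C 48, A 25, D 50. Eliminate A.
Round 3: C 54, D 69. D has a majority.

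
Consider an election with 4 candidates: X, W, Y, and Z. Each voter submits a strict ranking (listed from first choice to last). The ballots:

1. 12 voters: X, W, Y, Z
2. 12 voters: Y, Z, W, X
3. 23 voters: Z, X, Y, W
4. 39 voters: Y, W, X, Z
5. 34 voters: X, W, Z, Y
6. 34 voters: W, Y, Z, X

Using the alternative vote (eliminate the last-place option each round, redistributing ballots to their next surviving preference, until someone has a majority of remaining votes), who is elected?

Round 1: X 46, W 34, Y 51, Z 23. Eliminate Z.
Round 2: X 69, W 34, Y 51. Eliminate W.
Round 3: X 69, Y 85. Y has a majority.

Y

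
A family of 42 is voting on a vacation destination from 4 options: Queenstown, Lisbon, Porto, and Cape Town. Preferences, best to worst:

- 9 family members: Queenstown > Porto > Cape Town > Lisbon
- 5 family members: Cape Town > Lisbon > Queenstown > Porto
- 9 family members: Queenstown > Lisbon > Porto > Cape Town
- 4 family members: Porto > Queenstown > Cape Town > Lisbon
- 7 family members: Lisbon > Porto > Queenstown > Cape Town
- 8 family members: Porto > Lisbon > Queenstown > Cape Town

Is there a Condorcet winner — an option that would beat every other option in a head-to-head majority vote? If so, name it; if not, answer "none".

Queenstown vs Lisbon: 22–20 for Queenstown.
Queenstown vs Porto: 23–19 for Queenstown.
Queenstown vs Cape Town: 37–5 for Queenstown.
Queenstown beats every other option head-to-head.

Queenstown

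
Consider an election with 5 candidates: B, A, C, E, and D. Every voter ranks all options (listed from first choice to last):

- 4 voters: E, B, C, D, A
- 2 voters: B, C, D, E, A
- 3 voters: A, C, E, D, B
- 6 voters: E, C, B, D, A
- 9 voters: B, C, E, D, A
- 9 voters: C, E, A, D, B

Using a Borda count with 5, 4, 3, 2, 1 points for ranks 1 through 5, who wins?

C

B: 4·4 + 2·5 + 3·1 + 6·3 + 9·5 + 9·1 = 101
A: 4·1 + 2·1 + 3·5 + 6·1 + 9·1 + 9·3 = 63
C: 4·3 + 2·4 + 3·4 + 6·4 + 9·4 + 9·5 = 137
E: 4·5 + 2·2 + 3·3 + 6·5 + 9·3 + 9·4 = 126
D: 4·2 + 2·3 + 3·2 + 6·2 + 9·2 + 9·2 = 68
C has the highest Borda score (137).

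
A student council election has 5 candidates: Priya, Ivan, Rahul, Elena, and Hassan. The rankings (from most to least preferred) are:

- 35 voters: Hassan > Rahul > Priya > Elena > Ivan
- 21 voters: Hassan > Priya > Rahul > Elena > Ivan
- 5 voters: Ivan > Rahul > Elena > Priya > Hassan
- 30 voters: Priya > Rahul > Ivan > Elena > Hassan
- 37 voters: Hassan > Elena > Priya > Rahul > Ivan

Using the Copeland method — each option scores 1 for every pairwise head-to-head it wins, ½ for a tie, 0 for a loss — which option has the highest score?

Priya: beats Ivan, Rahul, and Elena; loses to Hassan → score 3.
Ivan: loses to Priya, Rahul, Elena, and Hassan → score 0.
Rahul: beats Ivan and Elena; loses to Priya and Hassan → score 2.
Elena: beats Ivan; loses to Priya, Rahul, and Hassan → score 1.
Hassan: beats Priya, Ivan, Rahul, and Elena → score 4.
Hassan has the best pairwise record.

Hassan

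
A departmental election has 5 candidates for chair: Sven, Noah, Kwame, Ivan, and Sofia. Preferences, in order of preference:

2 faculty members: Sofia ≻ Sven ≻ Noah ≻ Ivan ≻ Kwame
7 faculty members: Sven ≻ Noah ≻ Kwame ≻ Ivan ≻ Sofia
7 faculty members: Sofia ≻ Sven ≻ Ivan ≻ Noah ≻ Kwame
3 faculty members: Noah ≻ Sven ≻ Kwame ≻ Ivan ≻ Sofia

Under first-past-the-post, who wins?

First-place votes: Sven 7, Noah 3, Kwame 0, Ivan 0, Sofia 9.
Sofia has the most first-place votes.

Sofia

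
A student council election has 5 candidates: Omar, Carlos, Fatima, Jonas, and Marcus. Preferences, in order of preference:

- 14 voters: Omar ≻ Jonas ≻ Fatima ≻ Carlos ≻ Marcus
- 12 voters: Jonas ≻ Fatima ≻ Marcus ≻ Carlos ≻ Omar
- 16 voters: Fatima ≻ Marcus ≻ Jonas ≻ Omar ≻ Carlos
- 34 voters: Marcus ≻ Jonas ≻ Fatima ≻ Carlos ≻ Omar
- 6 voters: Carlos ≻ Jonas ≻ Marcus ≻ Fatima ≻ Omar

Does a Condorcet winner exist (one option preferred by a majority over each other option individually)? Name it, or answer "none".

none

Checking pairwise contests:
Carlos beats Omar 52–30.
Fatima beats Carlos 76–6.
Jonas beats Fatima 66–16.
Marcus beats Jonas 50–32.
Fatima beats Marcus 42–40.
Every option loses at least one head-to-head, so there is no Condorcet winner.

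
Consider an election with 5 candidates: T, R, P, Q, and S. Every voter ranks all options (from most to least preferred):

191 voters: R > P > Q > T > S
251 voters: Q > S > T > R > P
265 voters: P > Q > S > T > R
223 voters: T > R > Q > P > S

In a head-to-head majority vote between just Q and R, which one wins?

Q

Voters preferring Q to R: 516; preferring R to Q: 414.
Q wins the head-to-head.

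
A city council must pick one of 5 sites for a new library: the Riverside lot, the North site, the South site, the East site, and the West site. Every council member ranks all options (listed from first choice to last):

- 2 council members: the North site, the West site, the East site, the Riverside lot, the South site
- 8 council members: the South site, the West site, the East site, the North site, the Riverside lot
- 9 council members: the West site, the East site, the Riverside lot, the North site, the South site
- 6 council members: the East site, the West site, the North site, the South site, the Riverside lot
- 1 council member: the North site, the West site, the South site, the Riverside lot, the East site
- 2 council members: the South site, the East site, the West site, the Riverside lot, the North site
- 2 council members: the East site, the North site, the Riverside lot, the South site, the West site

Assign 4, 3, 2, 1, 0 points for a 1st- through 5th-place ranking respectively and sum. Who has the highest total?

the Riverside lot: 2·1 + 8·0 + 9·2 + 6·0 + 1·1 + 2·1 + 2·2 = 27
the North site: 2·4 + 8·1 + 9·1 + 6·2 + 1·4 + 2·0 + 2·3 = 47
the South site: 2·0 + 8·4 + 9·0 + 6·1 + 1·2 + 2·4 + 2·1 = 50
the East site: 2·2 + 8·2 + 9·3 + 6·4 + 1·0 + 2·3 + 2·4 = 85
the West site: 2·3 + 8·3 + 9·4 + 6·3 + 1·3 + 2·2 + 2·0 = 91
the West site has the highest Borda score (91).

the West site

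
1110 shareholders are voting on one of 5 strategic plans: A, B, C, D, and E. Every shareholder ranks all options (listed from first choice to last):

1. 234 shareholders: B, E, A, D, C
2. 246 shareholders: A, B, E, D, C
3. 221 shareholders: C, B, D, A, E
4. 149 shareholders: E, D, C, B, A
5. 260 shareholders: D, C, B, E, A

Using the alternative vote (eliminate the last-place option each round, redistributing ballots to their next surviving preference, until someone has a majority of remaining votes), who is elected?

Round 1: A 246, B 234, C 221, D 260, E 149. Eliminate E.
Round 2: A 246, B 234, C 221, D 409. Eliminate C.
Round 3: A 246, B 455, D 409. Eliminate A.
Round 4: B 701, D 409. B has a majority.

B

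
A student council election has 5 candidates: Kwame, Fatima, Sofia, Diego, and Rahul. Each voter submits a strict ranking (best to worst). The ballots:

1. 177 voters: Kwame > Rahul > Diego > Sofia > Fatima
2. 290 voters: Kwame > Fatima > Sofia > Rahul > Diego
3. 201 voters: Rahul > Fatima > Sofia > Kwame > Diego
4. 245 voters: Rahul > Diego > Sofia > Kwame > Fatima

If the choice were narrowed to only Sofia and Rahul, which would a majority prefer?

Rahul

Voters preferring Sofia to Rahul: 290; preferring Rahul to Sofia: 623.
Rahul wins the head-to-head.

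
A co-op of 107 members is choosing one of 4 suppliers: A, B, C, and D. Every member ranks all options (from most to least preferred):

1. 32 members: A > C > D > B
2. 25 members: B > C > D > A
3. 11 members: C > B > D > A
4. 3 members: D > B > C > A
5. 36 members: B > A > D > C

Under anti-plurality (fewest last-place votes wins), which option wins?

Last-place votes: A 39, B 32, C 36, D 0.
D is ranked last by the fewest voters, so D wins.

D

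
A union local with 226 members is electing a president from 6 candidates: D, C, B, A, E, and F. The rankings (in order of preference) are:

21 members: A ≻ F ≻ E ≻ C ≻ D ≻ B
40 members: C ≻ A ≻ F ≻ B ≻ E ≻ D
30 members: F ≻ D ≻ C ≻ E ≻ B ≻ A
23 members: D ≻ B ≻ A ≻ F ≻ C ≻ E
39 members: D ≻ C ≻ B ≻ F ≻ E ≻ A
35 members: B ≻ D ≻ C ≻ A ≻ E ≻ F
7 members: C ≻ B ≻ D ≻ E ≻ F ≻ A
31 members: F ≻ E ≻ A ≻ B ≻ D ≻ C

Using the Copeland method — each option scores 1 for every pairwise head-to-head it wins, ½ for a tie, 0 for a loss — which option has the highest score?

C

D: beats C, A, and E; ties B; loses to F → score 3.5.
C: beats B, A, E, and F; loses to D → score 4.
B: beats A and E; ties D; loses to C and F → score 2.5.
A: beats E and F; loses to D, C, and B → score 2.
E: loses to D, C, B, A, and F → score 0.
F: beats D, B, and E; loses to C and A → score 3.
C has the best pairwise record.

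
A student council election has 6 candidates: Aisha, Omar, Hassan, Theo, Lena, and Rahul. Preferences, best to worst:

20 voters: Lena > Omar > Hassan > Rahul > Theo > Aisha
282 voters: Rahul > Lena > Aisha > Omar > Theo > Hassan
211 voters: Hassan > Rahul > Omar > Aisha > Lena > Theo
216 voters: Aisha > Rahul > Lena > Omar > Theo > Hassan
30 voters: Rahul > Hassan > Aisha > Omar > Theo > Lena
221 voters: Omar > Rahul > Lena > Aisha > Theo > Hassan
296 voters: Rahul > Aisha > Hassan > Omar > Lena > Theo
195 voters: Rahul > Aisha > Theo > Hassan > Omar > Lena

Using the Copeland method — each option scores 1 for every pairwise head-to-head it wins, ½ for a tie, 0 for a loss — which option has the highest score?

Aisha: beats Omar, Hassan, Theo, and Lena; loses to Rahul → score 4.
Omar: beats Hassan, Theo, and Lena; loses to Aisha and Rahul → score 3.
Hassan: loses to Aisha, Omar, Theo, Lena, and Rahul → score 0.
Theo: beats Hassan; loses to Aisha, Omar, Lena, and Rahul → score 1.
Lena: beats Hassan and Theo; loses to Aisha, Omar, and Rahul → score 2.
Rahul: beats Aisha, Omar, Hassan, Theo, and Lena → score 5.
Rahul has the best pairwise record.

Rahul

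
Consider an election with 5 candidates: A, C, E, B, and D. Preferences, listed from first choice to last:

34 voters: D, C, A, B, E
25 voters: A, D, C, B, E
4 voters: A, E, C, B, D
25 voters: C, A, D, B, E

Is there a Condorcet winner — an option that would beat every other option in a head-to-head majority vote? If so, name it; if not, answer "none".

none

Checking pairwise contests:
C beats A 59–29.
D beats C 59–29.
A beats E 88–0.
A beats B 88–0.
A beats D 54–34.
Every option loses at least one head-to-head, so there is no Condorcet winner.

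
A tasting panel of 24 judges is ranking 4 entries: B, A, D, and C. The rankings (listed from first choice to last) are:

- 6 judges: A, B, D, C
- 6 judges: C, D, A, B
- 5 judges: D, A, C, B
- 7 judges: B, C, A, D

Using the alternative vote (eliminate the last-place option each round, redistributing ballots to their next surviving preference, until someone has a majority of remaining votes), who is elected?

A

Round 1: B 7, A 6, D 5, C 6. Eliminate D.
Round 2: B 7, A 11, C 6. Eliminate C.
Round 3: B 7, A 17. A has a majority.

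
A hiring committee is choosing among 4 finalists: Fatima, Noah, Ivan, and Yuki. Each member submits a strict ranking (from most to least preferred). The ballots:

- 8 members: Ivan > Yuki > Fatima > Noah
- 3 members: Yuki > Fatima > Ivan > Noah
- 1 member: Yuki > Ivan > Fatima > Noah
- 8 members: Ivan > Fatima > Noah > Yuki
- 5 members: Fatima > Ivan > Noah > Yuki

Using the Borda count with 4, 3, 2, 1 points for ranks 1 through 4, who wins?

Ivan

Fatima: 8·2 + 3·3 + 1·2 + 8·3 + 5·4 = 71
Noah: 8·1 + 3·1 + 1·1 + 8·2 + 5·2 = 38
Ivan: 8·4 + 3·2 + 1·3 + 8·4 + 5·3 = 88
Yuki: 8·3 + 3·4 + 1·4 + 8·1 + 5·1 = 53
Ivan has the highest Borda score (88).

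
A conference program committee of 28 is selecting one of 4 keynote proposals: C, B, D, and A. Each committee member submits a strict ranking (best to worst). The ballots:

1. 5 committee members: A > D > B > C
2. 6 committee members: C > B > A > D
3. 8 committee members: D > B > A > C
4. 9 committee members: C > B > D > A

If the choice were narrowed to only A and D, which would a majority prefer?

Voters preferring A to D: 11; preferring D to A: 17.
D wins the head-to-head.

D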